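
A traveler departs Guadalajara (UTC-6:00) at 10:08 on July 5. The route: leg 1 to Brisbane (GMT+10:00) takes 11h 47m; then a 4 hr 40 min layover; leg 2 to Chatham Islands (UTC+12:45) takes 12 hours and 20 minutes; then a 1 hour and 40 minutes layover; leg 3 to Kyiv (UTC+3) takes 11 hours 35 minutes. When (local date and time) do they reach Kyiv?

13:10 on July 7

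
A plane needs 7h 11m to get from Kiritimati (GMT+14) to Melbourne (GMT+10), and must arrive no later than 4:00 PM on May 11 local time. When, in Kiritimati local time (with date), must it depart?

12:49 PM on May 11

Target arrival in UTC: 4:00 PM − 10:00 = 6:00 AM on May 11.
Subtract 7 hours and 11 minutes → departure 10:49 PM UTC on May 10.
Kiritimati is UTC+14:00: 10:49 PM + 14:00 = 12:49 PM on May 11.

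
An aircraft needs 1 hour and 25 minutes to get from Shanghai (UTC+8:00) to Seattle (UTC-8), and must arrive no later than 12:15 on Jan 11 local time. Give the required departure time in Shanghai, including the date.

Target arrival in UTC: 12:15 + 8:00 = 20:15 on Jan 11.
Subtract 1 hour and 25 minutes → departure 18:50 UTC on Jan 11.
Shanghai is UTC+8:00: 18:50 + 8:00 = 02:50 on Jan 12.

02:50 on January 12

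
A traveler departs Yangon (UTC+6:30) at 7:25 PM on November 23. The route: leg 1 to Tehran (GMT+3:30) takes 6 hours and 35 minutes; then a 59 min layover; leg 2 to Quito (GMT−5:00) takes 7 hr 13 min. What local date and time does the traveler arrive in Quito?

Convert departure to UTC: 7:25 PM − 6:30 = 12:55 PM UTC on Nov 23.
Add 6 hours and 35 minutes leg 1 → 7:30 PM UTC.
Add 59 minutes layover in Tehran → 8:29 PM UTC.
Add 7 hours and 13 minutes leg 2 → 3:42 AM UTC (Nov 24).
Quito is UTC−5:00, so local arrival = 3:42 AM − 5:00 = 10:42 PM on Nov 23.

10:42 PM on Nov 23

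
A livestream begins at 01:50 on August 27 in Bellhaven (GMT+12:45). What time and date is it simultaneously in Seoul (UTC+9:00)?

22:05 on Aug 26

In UTC: 01:50 − 12:45 = 13:05 on Aug 26.
Seoul is UTC+9:00: 13:05 + 9:00 = 22:05 on Aug 26.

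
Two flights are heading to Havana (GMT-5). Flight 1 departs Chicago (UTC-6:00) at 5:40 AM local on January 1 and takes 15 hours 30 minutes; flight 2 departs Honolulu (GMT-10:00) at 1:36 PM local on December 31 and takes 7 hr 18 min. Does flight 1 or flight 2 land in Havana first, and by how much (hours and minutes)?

Flight 1 in UTC: 5:40 AM + 6:00 = 11:40 AM on Jan 1.
+15 hours 30 minutes → arrive 3:10 AM UTC on Jan 2.
Flight 2 in UTC: 1:36 PM + 10:00 = 11:36 PM on Dec 31.
+7 hours 18 minutes → arrive 6:54 AM UTC on Jan 1.
Flight 2 lands earlier by 20 hours 16 minutes.

the second, by 20 hours 16 minutes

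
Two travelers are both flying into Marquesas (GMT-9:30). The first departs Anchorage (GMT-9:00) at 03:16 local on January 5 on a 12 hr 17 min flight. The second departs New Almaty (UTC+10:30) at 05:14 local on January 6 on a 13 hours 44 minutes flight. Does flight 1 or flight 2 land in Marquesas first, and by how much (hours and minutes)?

the first, by 7 hours 55 minutes

Flight 1 in UTC: 03:16 + 9:00 = 12:16 on Jan 5.
+12 hours and 17 minutes → arrive 00:33 UTC on Jan 6.
Flight 2 in UTC: 05:14 − 10:30 = 18:44 on Jan 5.
+13 hours and 44 minutes → arrive 08:28 UTC on Jan 6.
Flight 1 lands earlier by 7 hours 55 minutes.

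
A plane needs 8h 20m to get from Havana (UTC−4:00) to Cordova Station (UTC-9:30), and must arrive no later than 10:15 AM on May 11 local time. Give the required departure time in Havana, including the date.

Target arrival in UTC: 10:15 AM + 9:30 = 7:45 PM on May 11.
Subtract 8 hours and 20 minutes → departure 11:25 AM UTC on May 11.
Havana is UTC−4:00: 11:25 AM − 4:00 = 7:25 AM on May 11.

7:25 AM on May 11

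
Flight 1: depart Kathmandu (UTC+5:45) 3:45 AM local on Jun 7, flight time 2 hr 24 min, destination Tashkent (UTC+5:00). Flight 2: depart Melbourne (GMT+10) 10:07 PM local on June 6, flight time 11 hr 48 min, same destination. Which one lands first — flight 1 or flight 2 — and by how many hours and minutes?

Flight 1 in UTC: 3:45 AM − 5:45 = 10:00 PM on Jun 6.
+2 hours 24 minutes → arrive 12:24 AM UTC on Jun 7.
Flight 2 in UTC: 10:07 PM − 10:00 = 12:07 PM on Jun 6.
+11 hours and 48 minutes → arrive 11:55 PM UTC on Jun 6.
Flight 2 lands earlier by 29 minutes.

the second, by 29 minutes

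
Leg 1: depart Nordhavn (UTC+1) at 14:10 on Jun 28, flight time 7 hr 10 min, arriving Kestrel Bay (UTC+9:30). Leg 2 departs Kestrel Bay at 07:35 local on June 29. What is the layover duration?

1 hour 45 minutes

Convert departure to UTC: 14:10 − 1:00 = 13:10 UTC on Jun 28.
Add 7 hours and 10 minutes flight time → 20:20 UTC.
Kestrel Bay is UTC+9:30, so local arrival = 20:20 + 9:30 = 05:50 on Jun 29.
Layover = 07:35 − 05:50 = 1 hour 45 minutes.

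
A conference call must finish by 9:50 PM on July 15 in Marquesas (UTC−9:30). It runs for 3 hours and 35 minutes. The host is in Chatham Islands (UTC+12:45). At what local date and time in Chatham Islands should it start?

Target end time in UTC: 9:50 PM + 9:30 = 7:20 AM on Jul 16.
Subtract 3 hours and 35 minutes → start 3:45 AM UTC on Jul 16.
Chatham Islands is UTC+12:45: 3:45 AM + 12:45 = 4:30 PM on Jul 16.

4:30 PM on Jul 16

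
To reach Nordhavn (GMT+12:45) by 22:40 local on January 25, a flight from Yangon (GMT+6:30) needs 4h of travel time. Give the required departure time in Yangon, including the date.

Target arrival in UTC: 22:40 − 12:45 = 09:55 on Jan 25.
Subtract 4 hours → departure 05:55 UTC on Jan 25.
Yangon is UTC+6:30: 05:55 + 6:30 = 12:25 on Jan 25.

12:25 on January 25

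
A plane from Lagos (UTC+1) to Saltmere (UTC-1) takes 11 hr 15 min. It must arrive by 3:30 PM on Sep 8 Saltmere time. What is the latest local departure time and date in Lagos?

Target arrival in UTC: 3:30 PM + 1:00 = 4:30 PM on Sep 8.
Subtract 11 hours and 15 minutes → departure 5:15 AM UTC on Sep 8.
Lagos is UTC+1:00: 5:15 AM + 1:00 = 6:15 AM on Sep 8.

6:15 AM on September 8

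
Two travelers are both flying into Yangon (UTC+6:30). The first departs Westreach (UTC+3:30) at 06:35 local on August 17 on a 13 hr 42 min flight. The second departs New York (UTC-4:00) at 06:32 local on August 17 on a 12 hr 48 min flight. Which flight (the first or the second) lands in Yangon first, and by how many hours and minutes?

the first, by 6 hours 33 minutes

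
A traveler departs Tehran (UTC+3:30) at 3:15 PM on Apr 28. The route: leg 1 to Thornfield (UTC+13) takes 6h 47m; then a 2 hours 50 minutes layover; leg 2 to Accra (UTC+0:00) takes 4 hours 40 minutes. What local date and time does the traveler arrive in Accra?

2:02 AM on April 29

Convert departure to UTC: 3:15 PM − 3:30 = 11:45 AM UTC on Apr 28.
Add 6 hours 47 minutes leg 1 → 6:32 PM UTC.
Add 2 hours 50 minutes layover in Thornfield → 9:22 PM UTC.
Add 4 hours 40 minutes leg 2 → 2:02 AM UTC (Apr 29).
Accra is UTC+0, so local arrival is the same: 2:02 AM on Apr 29.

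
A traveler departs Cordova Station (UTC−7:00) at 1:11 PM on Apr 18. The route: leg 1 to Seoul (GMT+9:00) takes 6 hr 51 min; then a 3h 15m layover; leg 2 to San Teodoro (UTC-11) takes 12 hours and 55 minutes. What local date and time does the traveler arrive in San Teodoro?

8:12 AM on Apr 19

Convert departure to UTC: 1:11 PM + 7:00 = 8:11 PM UTC on Apr 18.
Add 6 hours and 51 minutes leg 1 → 3:02 AM UTC (Apr 19).
Add 3 hours and 15 minutes layover in Seoul → 6:17 AM UTC.
Add 12 hours and 55 minutes leg 2 → 7:12 PM UTC.
San Teodoro is UTC−11:00, so local arrival = 7:12 PM − 11:00 = 8:12 AM on Apr 19.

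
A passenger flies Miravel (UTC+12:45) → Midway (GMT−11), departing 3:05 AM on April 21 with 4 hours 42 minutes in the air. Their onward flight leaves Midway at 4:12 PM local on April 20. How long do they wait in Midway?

8 hours 10 minutes

Convert departure to UTC: 3:05 AM − 12:45 = 2:20 PM UTC on Apr 20.
Add 4 hours and 42 minutes flight time → 7:02 PM UTC.
Midway is UTC−11:00, so local arrival = 7:02 PM − 11:00 = 8:02 AM on Apr 20.
Layover = 4:12 PM − 8:02 AM = 8 hours 10 minutes.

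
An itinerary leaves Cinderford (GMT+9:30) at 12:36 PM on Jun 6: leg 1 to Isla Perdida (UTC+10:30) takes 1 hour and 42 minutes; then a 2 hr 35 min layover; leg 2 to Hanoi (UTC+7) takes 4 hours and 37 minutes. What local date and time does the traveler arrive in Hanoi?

7:00 PM on June 6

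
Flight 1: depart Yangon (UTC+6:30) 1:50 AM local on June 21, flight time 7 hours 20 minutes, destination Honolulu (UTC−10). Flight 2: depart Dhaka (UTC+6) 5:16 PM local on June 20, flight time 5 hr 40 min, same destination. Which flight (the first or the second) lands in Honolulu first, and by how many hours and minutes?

Flight 1 in UTC: 1:50 AM − 6:30 = 7:20 PM on Jun 20.
+7 hours and 20 minutes → arrive 2:40 AM UTC on Jun 21.
Flight 2 in UTC: 5:16 PM − 6:00 = 11:16 AM on Jun 20.
+5 hours and 40 minutes → arrive 4:56 PM UTC on Jun 20.
Flight 2 lands earlier by 9 hours 44 minutes.

the second, by 9 hours 44 minutes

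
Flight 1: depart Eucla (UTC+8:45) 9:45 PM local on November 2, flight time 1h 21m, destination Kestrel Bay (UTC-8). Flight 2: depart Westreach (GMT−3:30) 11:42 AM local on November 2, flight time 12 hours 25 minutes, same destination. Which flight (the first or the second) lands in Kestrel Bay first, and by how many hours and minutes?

Flight 1 in UTC: 9:45 PM − 8:45 = 1:00 PM on Nov 2.
+1 hour and 21 minutes → arrive 2:21 PM UTC on Nov 2.
Flight 2 in UTC: 11:42 AM + 3:30 = 3:12 PM on Nov 2.
+12 hours 25 minutes → arrive 3:37 AM UTC on Nov 3.
Flight 1 lands earlier by 13 hours 16 minutes.

the first, by 13 hours 16 minutes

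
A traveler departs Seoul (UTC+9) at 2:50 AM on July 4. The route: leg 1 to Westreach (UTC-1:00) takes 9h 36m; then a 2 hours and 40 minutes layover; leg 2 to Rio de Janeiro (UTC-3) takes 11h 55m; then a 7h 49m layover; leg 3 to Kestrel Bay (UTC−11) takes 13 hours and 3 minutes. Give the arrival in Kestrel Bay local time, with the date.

Convert departure to UTC: 2:50 AM − 9:00 = 5:50 PM UTC on Jul 3.
Add 9 hours and 36 minutes leg 1 → 3:26 AM UTC (Jul 4).
Add 2 hours and 40 minutes layover in Westreach → 6:06 AM UTC.
Add 11 hours and 55 minutes leg 2 → 6:01 PM UTC.
Add 7 hours and 49 minutes layover in Rio de Janeiro → 1:50 AM UTC (Jul 5).
Add 13 hours and 3 minutes leg 3 → 2:53 PM UTC.
Kestrel Bay is UTC−11:00, so local arrival = 2:53 PM − 11:00 = 3:53 AM on Jul 5.

3:53 AM on July 5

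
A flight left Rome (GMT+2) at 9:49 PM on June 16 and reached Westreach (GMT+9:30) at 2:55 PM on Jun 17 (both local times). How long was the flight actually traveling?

Westreach is 7:30 ahead of Rome.
Clock-face elapsed time (ignoring zones) is 17 hours 6 minutes.
Actual elapsed = 17 hours 6 minutes − 7:30 = 9 hours 36 minutes.

9 hours 36 minutes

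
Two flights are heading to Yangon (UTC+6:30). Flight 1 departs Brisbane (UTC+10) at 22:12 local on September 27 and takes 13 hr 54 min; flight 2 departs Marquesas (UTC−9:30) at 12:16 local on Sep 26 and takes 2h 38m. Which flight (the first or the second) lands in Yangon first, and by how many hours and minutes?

the second, by 25 hours 42 minutes

Flight 1 in UTC: 22:12 − 10:00 = 12:12 on Sep 27.
+13 hours 54 minutes → arrive 02:06 UTC on Sep 28.
Flight 2 in UTC: 12:16 + 9:30 = 21:46 on Sep 26.
+2 hours and 38 minutes → arrive 00:24 UTC on Sep 27.
Flight 2 lands earlier by 25 hours 42 minutes.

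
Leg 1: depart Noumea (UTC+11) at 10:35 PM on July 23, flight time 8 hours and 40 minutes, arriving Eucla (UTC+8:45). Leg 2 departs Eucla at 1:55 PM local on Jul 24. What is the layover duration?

Convert departure to UTC: 10:35 PM − 11:00 = 11:35 AM UTC on Jul 23.
Add 8 hours 40 minutes flight time → 8:15 PM UTC.
Eucla is UTC+8:45, so local arrival = 8:15 PM + 8:45 = 5:00 AM on Jul 24.
Layover = 1:55 PM − 5:00 AM = 8 hours 55 minutes.

8 hours 55 minutes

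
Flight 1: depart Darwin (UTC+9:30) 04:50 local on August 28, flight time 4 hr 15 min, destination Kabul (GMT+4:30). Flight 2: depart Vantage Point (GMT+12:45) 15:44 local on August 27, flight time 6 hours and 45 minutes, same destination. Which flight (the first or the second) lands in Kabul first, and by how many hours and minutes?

the second, by 13 hours 51 minutes

Flight 1 in UTC: 04:50 − 9:30 = 19:20 on Aug 27.
+4 hours 15 minutes → arrive 23:35 UTC on Aug 27.
Flight 2 in UTC: 15:44 − 12:45 = 02:59 on Aug 27.
+6 hours and 45 minutes → arrive 09:44 UTC on Aug 27.
Flight 2 lands earlier by 13 hours 51 minutes.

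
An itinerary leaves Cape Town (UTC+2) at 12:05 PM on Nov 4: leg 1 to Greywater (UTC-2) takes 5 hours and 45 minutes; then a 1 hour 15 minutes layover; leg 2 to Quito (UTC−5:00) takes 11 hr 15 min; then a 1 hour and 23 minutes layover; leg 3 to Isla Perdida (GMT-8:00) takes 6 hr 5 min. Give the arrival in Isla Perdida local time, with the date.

Convert departure to UTC: 12:05 PM − 2:00 = 10:05 AM UTC on Nov 4.
Add 5 hours and 45 minutes leg 1 → 3:50 PM UTC.
Add 1 hour and 15 minutes layover in Greywater → 5:05 PM UTC.
Add 11 hours 15 minutes leg 2 → 4:20 AM UTC (Nov 5).
Add 1 hour and 23 minutes layover in Quito → 5:43 AM UTC.
Add 6 hours and 5 minutes leg 3 → 11:48 AM UTC.
Isla Perdida is UTC−8:00, so local arrival = 11:48 AM − 8:00 = 3:48 AM on Nov 5.

3:48 AM on Nov 5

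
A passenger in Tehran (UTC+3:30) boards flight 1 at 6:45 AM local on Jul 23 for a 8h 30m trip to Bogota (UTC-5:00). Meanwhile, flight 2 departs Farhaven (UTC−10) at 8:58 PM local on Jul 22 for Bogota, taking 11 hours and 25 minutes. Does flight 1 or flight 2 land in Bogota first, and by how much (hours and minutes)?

Flight 1 in UTC: 6:45 AM − 3:30 = 3:15 AM on Jul 23.
+8 hours and 30 minutes → arrive 11:45 AM UTC on Jul 23.
Flight 2 in UTC: 8:58 PM + 10:00 = 6:58 AM on Jul 23.
+11 hours 25 minutes → arrive 6:23 PM UTC on Jul 23.
Flight 1 lands earlier by 6 hours 38 minutes.

the first, by 6 hours 38 minutes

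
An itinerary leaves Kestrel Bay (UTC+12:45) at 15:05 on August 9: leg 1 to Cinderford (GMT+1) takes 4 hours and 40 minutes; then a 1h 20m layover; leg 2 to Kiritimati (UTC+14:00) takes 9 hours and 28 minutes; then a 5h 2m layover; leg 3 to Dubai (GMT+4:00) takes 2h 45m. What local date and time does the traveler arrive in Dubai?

05:35 on August 10

Convert departure to UTC: 15:05 − 12:45 = 02:20 UTC on Aug 9.
Add 4 hours 40 minutes leg 1 → 07:00 UTC.
Add 1 hour 20 minutes layover in Cinderford → 08:20 UTC.
Add 9 hours and 28 minutes leg 2 → 17:48 UTC.
Add 5 hours 2 minutes layover in Kiritimati → 22:50 UTC.
Add 2 hours 45 minutes leg 3 → 01:35 UTC (Aug 10).
Dubai is UTC+4:00, so local arrival = 01:35 + 4:00 = 05:35 on Aug 10.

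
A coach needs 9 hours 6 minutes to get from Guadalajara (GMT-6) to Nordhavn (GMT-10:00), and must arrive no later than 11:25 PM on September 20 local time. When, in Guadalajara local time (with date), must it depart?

Target arrival in UTC: 11:25 PM + 10:00 = 9:25 AM on Sep 21.
Subtract 9 hours and 6 minutes → departure 12:19 AM UTC on Sep 21.
Guadalajara is UTC−6:00: 12:19 AM − 6:00 = 6:19 PM on Sep 20.

6:19 PM on September 20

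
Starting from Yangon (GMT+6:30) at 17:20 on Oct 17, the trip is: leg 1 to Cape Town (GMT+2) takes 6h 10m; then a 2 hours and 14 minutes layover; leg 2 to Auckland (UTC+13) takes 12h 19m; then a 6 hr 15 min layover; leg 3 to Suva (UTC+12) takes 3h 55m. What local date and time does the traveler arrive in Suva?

05:43 on Oct 19

Convert departure to UTC: 17:20 − 6:30 = 10:50 UTC on Oct 17.
Add 6 hours and 10 minutes leg 1 → 17:00 UTC.
Add 2 hours 14 minutes layover in Cape Town → 19:14 UTC.
Add 12 hours and 19 minutes leg 2 → 07:33 UTC (Oct 18).
Add 6 hours 15 minutes layover in Auckland → 13:48 UTC.
Add 3 hours 55 minutes leg 3 → 17:43 UTC.
Suva is UTC+12:00, so local arrival = 17:43 + 12:00 = 05:43 on Oct 19.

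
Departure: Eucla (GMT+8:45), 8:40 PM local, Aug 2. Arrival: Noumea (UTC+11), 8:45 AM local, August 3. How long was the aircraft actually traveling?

9 hours 50 minutes

Departure in UTC: 8:40 PM − 8:45 = 11:55 AM on Aug 2.
Arrival in UTC: 8:45 AM − 11:00 = 9:45 PM on Aug 2.
Elapsed = 9:45 PM − 11:55 AM = 9 hours 50 minutes.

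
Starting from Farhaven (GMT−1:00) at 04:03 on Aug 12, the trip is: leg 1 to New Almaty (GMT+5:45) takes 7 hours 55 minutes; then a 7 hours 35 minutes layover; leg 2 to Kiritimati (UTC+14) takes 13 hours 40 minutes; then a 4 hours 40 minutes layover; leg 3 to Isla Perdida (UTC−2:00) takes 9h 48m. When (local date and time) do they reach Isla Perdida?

Convert departure to UTC: 04:03 + 1:00 = 05:03 UTC on Aug 12.
Add 7 hours and 55 minutes leg 1 → 12:58 UTC.
Add 7 hours and 35 minutes layover in New Almaty → 20:33 UTC.
Add 13 hours and 40 minutes leg 2 → 10:13 UTC (Aug 13).
Add 4 hours 40 minutes layover in Kiritimati → 14:53 UTC.
Add 9 hours and 48 minutes leg 3 → 00:41 UTC (Aug 14).
Isla Perdida is UTC−2:00, so local arrival = 00:41 − 2:00 = 22:41 on Aug 13.

22:41 on August 13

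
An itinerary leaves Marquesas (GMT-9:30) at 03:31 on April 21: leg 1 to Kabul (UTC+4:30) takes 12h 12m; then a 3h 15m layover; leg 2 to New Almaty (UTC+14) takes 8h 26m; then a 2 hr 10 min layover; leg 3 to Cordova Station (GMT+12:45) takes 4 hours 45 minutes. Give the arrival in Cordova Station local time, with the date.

Convert departure to UTC: 03:31 + 9:30 = 13:01 UTC on Apr 21.
Add 12 hours 12 minutes leg 1 → 01:13 UTC (Apr 22).
Add 3 hours and 15 minutes layover in Kabul → 04:28 UTC.
Add 8 hours 26 minutes leg 2 → 12:54 UTC.
Add 2 hours 10 minutes layover in New Almaty → 15:04 UTC.
Add 4 hours 45 minutes leg 3 → 19:49 UTC.
Cordova Station is UTC+12:45, so local arrival = 19:49 + 12:45 = 08:34 on Apr 23.

08:34 on Apr 23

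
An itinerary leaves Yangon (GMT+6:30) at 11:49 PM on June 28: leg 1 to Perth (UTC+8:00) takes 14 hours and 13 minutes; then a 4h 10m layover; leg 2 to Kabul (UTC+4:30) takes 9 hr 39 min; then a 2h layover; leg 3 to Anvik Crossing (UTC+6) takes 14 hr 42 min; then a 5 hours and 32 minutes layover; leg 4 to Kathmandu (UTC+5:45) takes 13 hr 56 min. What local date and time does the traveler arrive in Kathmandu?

Convert departure to UTC: 11:49 PM − 6:30 = 5:19 PM UTC on Jun 28.
Add 14 hours and 13 minutes leg 1 → 7:32 AM UTC (Jun 29).
Add 4 hours 10 minutes layover in Perth → 11:42 AM UTC.
Add 9 hours 39 minutes leg 2 → 9:21 PM UTC.
Add 2 hours layover in Kabul → 11:21 PM UTC.
Add 14 hours 42 minutes leg 3 → 2:03 PM UTC (Jun 30).
Add 5 hours 32 minutes layover in Anvik Crossing → 7:35 PM UTC.
Add 13 hours 56 minutes leg 4 → 9:31 AM UTC (Jul 1).
Kathmandu is UTC+5:45, so local arrival = 9:31 AM + 5:45 = 3:16 PM on Jul 1.

3:16 PM on July 1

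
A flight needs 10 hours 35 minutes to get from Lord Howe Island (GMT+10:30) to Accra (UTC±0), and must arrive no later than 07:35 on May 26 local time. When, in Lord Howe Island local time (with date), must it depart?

07:30 on May 26

Target arrival is already UTC: 07:35 on May 26.
Subtract 10 hours and 35 minutes → departure 21:00 UTC on May 25.
Lord Howe Island is UTC+10:30: 21:00 + 10:30 = 07:30 on May 26.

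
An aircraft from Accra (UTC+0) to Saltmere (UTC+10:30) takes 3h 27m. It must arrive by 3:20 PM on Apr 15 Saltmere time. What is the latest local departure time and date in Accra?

1:23 AM on April 15

Target arrival in UTC: 3:20 PM − 10:30 = 4:50 AM on Apr 15.
Subtract 3 hours and 27 minutes → departure 1:23 AM UTC on Apr 15.
Accra is UTC+0, so departure is 1:23 AM on Apr 15.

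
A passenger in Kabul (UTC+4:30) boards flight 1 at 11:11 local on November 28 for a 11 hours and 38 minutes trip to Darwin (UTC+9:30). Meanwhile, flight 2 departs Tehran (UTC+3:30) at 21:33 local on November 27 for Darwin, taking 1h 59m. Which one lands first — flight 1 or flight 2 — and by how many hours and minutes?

the second, by 22 hours 17 minutes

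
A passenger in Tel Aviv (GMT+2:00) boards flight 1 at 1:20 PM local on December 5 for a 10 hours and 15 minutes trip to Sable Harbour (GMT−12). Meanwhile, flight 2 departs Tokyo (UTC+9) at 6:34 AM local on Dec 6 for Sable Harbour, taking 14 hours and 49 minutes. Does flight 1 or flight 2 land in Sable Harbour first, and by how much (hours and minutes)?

Flight 1 in UTC: 1:20 PM − 2:00 = 11:20 AM on Dec 5.
+10 hours 15 minutes → arrive 9:35 PM UTC on Dec 5.
Flight 2 in UTC: 6:34 AM − 9:00 = 9:34 PM on Dec 5.
+14 hours and 49 minutes → arrive 12:23 PM UTC on Dec 6.
Flight 1 lands earlier by 14 hours 48 minutes.

the first, by 14 hours 48 minutes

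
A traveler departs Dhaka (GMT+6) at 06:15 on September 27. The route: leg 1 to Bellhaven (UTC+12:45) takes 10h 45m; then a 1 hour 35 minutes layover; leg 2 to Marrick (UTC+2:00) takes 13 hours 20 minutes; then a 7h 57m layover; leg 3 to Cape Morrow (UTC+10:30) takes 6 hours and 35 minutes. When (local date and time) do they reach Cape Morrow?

02:57 on September 29

Convert departure to UTC: 06:15 − 6:00 = 00:15 UTC on Sep 27.
Add 10 hours and 45 minutes leg 1 → 11:00 UTC.
Add 1 hour 35 minutes layover in Bellhaven → 12:35 UTC.
Add 13 hours and 20 minutes leg 2 → 01:55 UTC (Sep 28).
Add 7 hours 57 minutes layover in Marrick → 09:52 UTC.
Add 6 hours and 35 minutes leg 3 → 16:27 UTC.
Cape Morrow is UTC+10:30, so local arrival = 16:27 + 10:30 = 02:57 on Sep 29.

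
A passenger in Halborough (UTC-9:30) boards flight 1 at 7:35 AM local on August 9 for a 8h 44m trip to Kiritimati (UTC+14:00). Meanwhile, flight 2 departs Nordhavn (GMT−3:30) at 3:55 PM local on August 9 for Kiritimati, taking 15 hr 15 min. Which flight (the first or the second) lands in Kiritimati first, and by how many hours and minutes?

Flight 1 in UTC: 7:35 AM + 9:30 = 5:05 PM on Aug 9.
+8 hours and 44 minutes → arrive 1:49 AM UTC on Aug 10.
Flight 2 in UTC: 3:55 PM + 3:30 = 7:25 PM on Aug 9.
+15 hours 15 minutes → arrive 10:40 AM UTC on Aug 10.
Flight 1 lands earlier by 8 hours 51 minutes.

the first, by 8 hours 51 minutes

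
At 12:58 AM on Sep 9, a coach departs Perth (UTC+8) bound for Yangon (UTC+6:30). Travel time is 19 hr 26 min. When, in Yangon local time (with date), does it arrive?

6:54 PM on September 9

Convert departure to UTC: 12:58 AM − 8:00 = 4:58 PM UTC on Sep 8.
Add 19 hours 26 minutes travel time → 12:24 PM UTC (Sep 9).
Yangon is UTC+6:30, so local arrival = 12:24 PM + 6:30 = 6:54 PM on Sep 9.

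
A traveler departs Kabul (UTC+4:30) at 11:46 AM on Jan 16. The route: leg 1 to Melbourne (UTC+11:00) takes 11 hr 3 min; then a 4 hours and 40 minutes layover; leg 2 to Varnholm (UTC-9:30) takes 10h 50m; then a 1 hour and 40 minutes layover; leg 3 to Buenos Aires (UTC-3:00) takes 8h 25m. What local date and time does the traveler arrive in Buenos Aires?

4:54 PM on Jan 17

Convert departure to UTC: 11:46 AM − 4:30 = 7:16 AM UTC on Jan 16.
Add 11 hours 3 minutes leg 1 → 6:19 PM UTC.
Add 4 hours and 40 minutes layover in Melbourne → 10:59 PM UTC.
Add 10 hours 50 minutes leg 2 → 9:49 AM UTC (Jan 17).
Add 1 hour 40 minutes layover in Varnholm → 11:29 AM UTC.
Add 8 hours 25 minutes leg 3 → 7:54 PM UTC.
Buenos Aires is UTC−3:00, so local arrival = 7:54 PM − 3:00 = 4:54 PM on Jan 17.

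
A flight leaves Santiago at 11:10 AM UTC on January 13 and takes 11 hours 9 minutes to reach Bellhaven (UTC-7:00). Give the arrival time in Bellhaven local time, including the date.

Departure is given in UTC: 11:10 AM on Jan 13.
Add 11 hours 9 minutes → 10:19 PM UTC.
Bellhaven is UTC−7:00: 10:19 PM − 7:00 = 3:19 PM on Jan 13.

3:19 PM on January 13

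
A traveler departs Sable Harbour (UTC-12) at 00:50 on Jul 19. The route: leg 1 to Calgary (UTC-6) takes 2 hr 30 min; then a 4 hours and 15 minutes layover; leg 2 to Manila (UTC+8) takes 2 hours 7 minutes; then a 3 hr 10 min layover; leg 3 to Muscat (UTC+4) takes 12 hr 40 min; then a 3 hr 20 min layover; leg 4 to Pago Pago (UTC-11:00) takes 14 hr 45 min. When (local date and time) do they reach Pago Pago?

Convert departure to UTC: 00:50 + 12:00 = 12:50 UTC on Jul 19.
Add 2 hours and 30 minutes leg 1 → 15:20 UTC.
Add 4 hours and 15 minutes layover in Calgary → 19:35 UTC.
Add 2 hours and 7 minutes leg 2 → 21:42 UTC.
Add 3 hours 10 minutes layover in Manila → 00:52 UTC (Jul 20).
Add 12 hours 40 minutes leg 3 → 13:32 UTC.
Add 3 hours and 20 minutes layover in Muscat → 16:52 UTC.
Add 14 hours 45 minutes leg 4 → 07:37 UTC (Jul 21).
Pago Pago is UTC−11:00, so local arrival = 07:37 − 11:00 = 20:37 on Jul 20.

20:37 on Jul 20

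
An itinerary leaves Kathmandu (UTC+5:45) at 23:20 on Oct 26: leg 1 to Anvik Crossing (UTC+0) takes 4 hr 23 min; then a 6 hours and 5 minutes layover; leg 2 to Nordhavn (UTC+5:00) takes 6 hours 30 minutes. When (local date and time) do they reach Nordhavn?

Convert departure to UTC: 23:20 − 5:45 = 17:35 UTC on Oct 26.
Add 4 hours 23 minutes leg 1 → 21:58 UTC.
Add 6 hours and 5 minutes layover in Anvik Crossing → 04:03 UTC (Oct 27).
Add 6 hours and 30 minutes leg 2 → 10:33 UTC.
Nordhavn is UTC+5:00, so local arrival = 10:33 + 5:00 = 15:33 on Oct 27.

15:33 on Oct 27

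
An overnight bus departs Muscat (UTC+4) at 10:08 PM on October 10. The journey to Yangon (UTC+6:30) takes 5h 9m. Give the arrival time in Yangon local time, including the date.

Convert departure to UTC: 10:08 PM − 4:00 = 6:08 PM UTC on Oct 10.
Add 5 hours 9 minutes travel time → 11:17 PM UTC.
Yangon is UTC+6:30, so local arrival = 11:17 PM + 6:30 = 5:47 AM on Oct 11.

5:47 AM on October 11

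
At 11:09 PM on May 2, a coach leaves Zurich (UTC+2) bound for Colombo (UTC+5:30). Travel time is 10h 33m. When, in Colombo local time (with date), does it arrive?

1:12 PM on May 3

Convert departure to UTC: 11:09 PM − 2:00 = 9:09 PM UTC on May 2.
Add 10 hours and 33 minutes travel time → 7:42 AM UTC (May 3).
Colombo is UTC+5:30, so local arrival = 7:42 AM + 5:30 = 1:12 PM on May 3.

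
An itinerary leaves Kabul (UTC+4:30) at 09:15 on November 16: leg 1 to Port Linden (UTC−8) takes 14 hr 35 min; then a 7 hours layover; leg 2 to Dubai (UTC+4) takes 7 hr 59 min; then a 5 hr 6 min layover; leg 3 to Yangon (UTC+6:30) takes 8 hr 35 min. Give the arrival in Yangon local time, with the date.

06:30 on Nov 18

Convert departure to UTC: 09:15 − 4:30 = 04:45 UTC on Nov 16.
Add 14 hours and 35 minutes leg 1 → 19:20 UTC.
Add 7 hours layover in Port Linden → 02:20 UTC (Nov 17).
Add 7 hours and 59 minutes leg 2 → 10:19 UTC.
Add 5 hours 6 minutes layover in Dubai → 15:25 UTC.
Add 8 hours and 35 minutes leg 3 → 00:00 UTC (Nov 18).
Yangon is UTC+6:30, so local arrival = 00:00 + 6:30 = 06:30 on Nov 18.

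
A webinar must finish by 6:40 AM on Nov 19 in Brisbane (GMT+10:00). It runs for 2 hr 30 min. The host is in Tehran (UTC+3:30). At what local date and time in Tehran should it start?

9:40 PM on November 18

Target end time in UTC: 6:40 AM − 10:00 = 8:40 PM on Nov 18.
Subtract 2 hours 30 minutes → start 6:10 PM UTC on Nov 18.
Tehran is UTC+3:30: 6:10 PM + 3:30 = 9:40 PM on Nov 18.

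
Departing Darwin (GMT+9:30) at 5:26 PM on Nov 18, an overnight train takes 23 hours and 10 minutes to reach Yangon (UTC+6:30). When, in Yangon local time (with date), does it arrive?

1:36 PM on Nov 19

Yangon is 3:00 behind Darwin.
After 23 hours 10 minutes it is 4:36 PM (Nov 19) in Darwin.
Shift by the zone difference: 4:36 PM − 3:00 = 1:36 PM on Nov 19 in Yangon.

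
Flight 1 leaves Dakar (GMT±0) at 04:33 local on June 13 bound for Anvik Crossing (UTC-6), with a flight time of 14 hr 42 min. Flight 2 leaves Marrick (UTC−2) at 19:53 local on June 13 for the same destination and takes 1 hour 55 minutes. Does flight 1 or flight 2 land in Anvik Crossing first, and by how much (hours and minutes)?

Flight 1 departs at 04:33 UTC (Jun 13).
+14 hours and 42 minutes → arrive 19:15 UTC on Jun 13.
Flight 2 in UTC: 19:53 + 2:00 = 21:53 on Jun 13.
+1 hour 55 minutes → arrive 23:48 UTC on Jun 13.
Flight 1 lands earlier by 4 hours 33 minutes.

the first, by 4 hours 33 minutes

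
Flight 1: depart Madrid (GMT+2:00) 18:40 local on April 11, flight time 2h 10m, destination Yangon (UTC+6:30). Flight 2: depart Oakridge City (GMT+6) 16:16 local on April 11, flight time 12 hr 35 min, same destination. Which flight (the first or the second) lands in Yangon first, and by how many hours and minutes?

the first, by 4 hours 1 minute

Flight 1 in UTC: 18:40 − 2:00 = 16:40 on Apr 11.
+2 hours 10 minutes → arrive 18:50 UTC on Apr 11.
Flight 2 in UTC: 16:16 − 6:00 = 10:16 on Apr 11.
+12 hours 35 minutes → arrive 22:51 UTC on Apr 11.
Flight 1 lands earlier by 4 hours 1 minute.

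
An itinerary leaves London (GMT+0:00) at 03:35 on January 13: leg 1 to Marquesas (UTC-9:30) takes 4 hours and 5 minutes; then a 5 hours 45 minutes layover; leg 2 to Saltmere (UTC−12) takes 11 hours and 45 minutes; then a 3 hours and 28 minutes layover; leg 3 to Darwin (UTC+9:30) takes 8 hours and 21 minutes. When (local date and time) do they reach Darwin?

London is at UTC+0, so departure is already 03:35 UTC on Jan 13.
Add 4 hours and 5 minutes leg 1 → 07:40 UTC.
Add 5 hours and 45 minutes layover in Marquesas → 13:25 UTC.
Add 11 hours and 45 minutes leg 2 → 01:10 UTC (Jan 14).
Add 3 hours 28 minutes layover in Saltmere → 04:38 UTC.
Add 8 hours and 21 minutes leg 3 → 12:59 UTC.
Darwin is UTC+9:30, so local arrival = 12:59 + 9:30 = 22:29 on Jan 14.

22:29 on Jan 14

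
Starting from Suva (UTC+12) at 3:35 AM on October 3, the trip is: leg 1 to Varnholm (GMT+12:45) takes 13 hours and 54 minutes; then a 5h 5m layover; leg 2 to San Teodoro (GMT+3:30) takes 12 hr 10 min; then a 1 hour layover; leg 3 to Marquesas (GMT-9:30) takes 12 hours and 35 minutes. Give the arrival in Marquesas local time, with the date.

2:49 AM on October 4

Convert departure to UTC: 3:35 AM − 12:00 = 3:35 PM UTC on Oct 2.
Add 13 hours 54 minutes leg 1 → 5:29 AM UTC (Oct 3).
Add 5 hours and 5 minutes layover in Varnholm → 10:34 AM UTC.
Add 12 hours 10 minutes leg 2 → 10:44 PM UTC.
Add 1 hour layover in San Teodoro → 11:44 PM UTC.
Add 12 hours 35 minutes leg 3 → 12:19 PM UTC (Oct 4).
Marquesas is UTC−9:30, so local arrival = 12:19 PM − 9:30 = 2:49 AM on Oct 4.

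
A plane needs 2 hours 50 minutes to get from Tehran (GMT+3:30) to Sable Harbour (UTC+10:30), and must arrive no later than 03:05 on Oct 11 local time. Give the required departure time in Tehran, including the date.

17:15 on October 10

Target arrival in UTC: 03:05 − 10:30 = 16:35 on Oct 10.
Subtract 2 hours 50 minutes → departure 13:45 UTC on Oct 10.
Tehran is UTC+3:30: 13:45 + 3:30 = 17:15 on Oct 10.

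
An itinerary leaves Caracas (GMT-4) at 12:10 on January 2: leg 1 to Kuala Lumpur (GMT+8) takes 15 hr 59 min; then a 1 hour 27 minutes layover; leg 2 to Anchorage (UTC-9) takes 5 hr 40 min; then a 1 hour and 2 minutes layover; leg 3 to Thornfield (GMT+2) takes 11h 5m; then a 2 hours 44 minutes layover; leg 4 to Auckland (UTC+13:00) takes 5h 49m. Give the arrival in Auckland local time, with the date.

00:56 on Jan 5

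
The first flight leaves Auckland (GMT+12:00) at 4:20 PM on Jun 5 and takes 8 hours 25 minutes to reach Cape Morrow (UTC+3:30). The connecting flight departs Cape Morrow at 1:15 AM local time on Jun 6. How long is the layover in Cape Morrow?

9 hours

Convert departure to UTC: 4:20 PM − 12:00 = 4:20 AM UTC on Jun 5.
Add 8 hours and 25 minutes flight time → 12:45 PM UTC.
Cape Morrow is UTC+3:30, so local arrival = 12:45 PM + 3:30 = 4:15 PM on Jun 5.
Layover = 1:15 AM − 4:15 PM (+1 day) = 9 hours.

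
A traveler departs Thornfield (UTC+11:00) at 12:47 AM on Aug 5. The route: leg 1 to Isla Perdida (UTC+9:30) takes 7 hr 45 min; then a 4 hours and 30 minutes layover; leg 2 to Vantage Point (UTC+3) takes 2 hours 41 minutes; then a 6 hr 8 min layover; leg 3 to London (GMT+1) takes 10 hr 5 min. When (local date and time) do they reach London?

Convert departure to UTC: 12:47 AM − 11:00 = 1:47 PM UTC on Aug 4.
Add 7 hours 45 minutes leg 1 → 9:32 PM UTC.
Add 4 hours and 30 minutes layover in Isla Perdida → 2:02 AM UTC (Aug 5).
Add 2 hours 41 minutes leg 2 → 4:43 AM UTC.
Add 6 hours 8 minutes layover in Vantage Point → 10:51 AM UTC.
Add 10 hours and 5 minutes leg 3 → 8:56 PM UTC.
London is UTC+1:00, so local arrival = 8:56 PM + 1:00 = 9:56 PM on Aug 5.

9:56 PM on August 5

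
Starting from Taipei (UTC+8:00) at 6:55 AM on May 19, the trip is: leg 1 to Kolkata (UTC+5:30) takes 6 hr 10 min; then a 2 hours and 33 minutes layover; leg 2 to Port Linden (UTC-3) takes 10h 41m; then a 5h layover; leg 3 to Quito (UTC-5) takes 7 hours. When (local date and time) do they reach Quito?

Convert departure to UTC: 6:55 AM − 8:00 = 10:55 PM UTC on May 18.
Add 6 hours 10 minutes leg 1 → 5:05 AM UTC (May 19).
Add 2 hours 33 minutes layover in Kolkata → 7:38 AM UTC.
Add 10 hours and 41 minutes leg 2 → 6:19 PM UTC.
Add 5 hours layover in Port Linden → 11:19 PM UTC.
Add 7 hours leg 3 → 6:19 AM UTC (May 20).
Quito is UTC−5:00, so local arrival = 6:19 AM − 5:00 = 1:19 AM on May 20.

1:19 AM on May 20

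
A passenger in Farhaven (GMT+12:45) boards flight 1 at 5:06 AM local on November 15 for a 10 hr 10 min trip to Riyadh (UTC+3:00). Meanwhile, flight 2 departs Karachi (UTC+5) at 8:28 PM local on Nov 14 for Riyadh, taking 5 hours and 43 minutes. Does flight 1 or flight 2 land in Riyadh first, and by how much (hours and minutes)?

Flight 1 in UTC: 5:06 AM − 12:45 = 4:21 PM on Nov 14.
+10 hours and 10 minutes → arrive 2:31 AM UTC on Nov 15.
Flight 2 in UTC: 8:28 PM − 5:00 = 3:28 PM on Nov 14.
+5 hours and 43 minutes → arrive 9:11 PM UTC on Nov 14.
Flight 2 lands earlier by 5 hours 20 minutes.

the second, by 5 hours 20 minutes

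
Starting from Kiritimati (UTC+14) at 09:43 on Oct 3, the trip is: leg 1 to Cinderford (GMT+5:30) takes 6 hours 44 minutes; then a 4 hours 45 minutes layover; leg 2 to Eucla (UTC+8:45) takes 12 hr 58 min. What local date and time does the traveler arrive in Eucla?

04:55 on October 4

Convert departure to UTC: 09:43 − 14:00 = 19:43 UTC on Oct 2.
Add 6 hours and 44 minutes leg 1 → 02:27 UTC (Oct 3).
Add 4 hours and 45 minutes layover in Cinderford → 07:12 UTC.
Add 12 hours 58 minutes leg 2 → 20:10 UTC.
Eucla is UTC+8:45, so local arrival = 20:10 + 8:45 = 04:55 on Oct 4.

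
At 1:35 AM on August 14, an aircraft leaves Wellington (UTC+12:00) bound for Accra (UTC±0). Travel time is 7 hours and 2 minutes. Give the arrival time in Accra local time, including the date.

8:37 PM on Aug 13

Convert departure to UTC: 1:35 AM − 12:00 = 1:35 PM UTC on Aug 13.
Add 7 hours 2 minutes travel time → 8:37 PM UTC.
Accra is UTC+0, so local arrival is the same: 8:37 PM on Aug 13.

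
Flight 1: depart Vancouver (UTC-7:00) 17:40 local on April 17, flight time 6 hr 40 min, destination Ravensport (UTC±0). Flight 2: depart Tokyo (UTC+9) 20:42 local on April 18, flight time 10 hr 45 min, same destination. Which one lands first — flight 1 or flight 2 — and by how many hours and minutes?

Flight 1 in UTC: 17:40 + 7:00 = 00:40 on Apr 18.
+6 hours and 40 minutes → arrive 07:20 UTC on Apr 18.
Flight 2 in UTC: 20:42 − 9:00 = 11:42 on Apr 18.
+10 hours 45 minutes → arrive 22:27 UTC on Apr 18.
Flight 1 lands earlier by 15 hours 7 minutes.

the first, by 15 hours 7 minutes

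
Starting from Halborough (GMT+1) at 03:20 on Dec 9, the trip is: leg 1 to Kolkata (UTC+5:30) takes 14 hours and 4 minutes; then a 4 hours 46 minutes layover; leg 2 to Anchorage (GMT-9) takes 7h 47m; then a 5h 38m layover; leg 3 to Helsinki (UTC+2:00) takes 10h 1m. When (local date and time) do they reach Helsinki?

Convert departure to UTC: 03:20 − 1:00 = 02:20 UTC on Dec 9.
Add 14 hours 4 minutes leg 1 → 16:24 UTC.
Add 4 hours 46 minutes layover in Kolkata → 21:10 UTC.
Add 7 hours 47 minutes leg 2 → 04:57 UTC (Dec 10).
Add 5 hours and 38 minutes layover in Anchorage → 10:35 UTC.
Add 10 hours 1 minute leg 3 → 20:36 UTC.
Helsinki is UTC+2:00, so local arrival = 20:36 + 2:00 = 22:36 on Dec 10.

22:36 on Dec 10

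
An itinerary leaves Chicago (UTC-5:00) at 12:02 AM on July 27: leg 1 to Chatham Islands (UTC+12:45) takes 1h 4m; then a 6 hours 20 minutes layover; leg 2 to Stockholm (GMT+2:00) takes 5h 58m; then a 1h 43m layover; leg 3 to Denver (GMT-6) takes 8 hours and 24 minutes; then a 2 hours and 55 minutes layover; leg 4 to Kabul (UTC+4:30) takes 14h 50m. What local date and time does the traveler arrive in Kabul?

Convert departure to UTC: 12:02 AM + 5:00 = 5:02 AM UTC on Jul 27.
Add 1 hour 4 minutes leg 1 → 6:06 AM UTC.
Add 6 hours 20 minutes layover in Chatham Islands → 12:26 PM UTC.
Add 5 hours and 58 minutes leg 2 → 6:24 PM UTC.
Add 1 hour 43 minutes layover in Stockholm → 8:07 PM UTC.
Add 8 hours and 24 minutes leg 3 → 4:31 AM UTC (Jul 28).
Add 2 hours 55 minutes layover in Denver → 7:26 AM UTC.
Add 14 hours 50 minutes leg 4 → 10:16 PM UTC.
Kabul is UTC+4:30, so local arrival = 10:16 PM + 4:30 = 2:46 AM on Jul 29.

2:46 AM on July 29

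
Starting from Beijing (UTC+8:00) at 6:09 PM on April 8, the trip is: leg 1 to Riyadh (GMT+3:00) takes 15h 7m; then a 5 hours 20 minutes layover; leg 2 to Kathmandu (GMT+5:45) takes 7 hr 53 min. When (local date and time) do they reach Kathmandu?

8:14 PM on April 9

Convert departure to UTC: 6:09 PM − 8:00 = 10:09 AM UTC on Apr 8.
Add 15 hours 7 minutes leg 1 → 1:16 AM UTC (Apr 9).
Add 5 hours 20 minutes layover in Riyadh → 6:36 AM UTC.
Add 7 hours 53 minutes leg 2 → 2:29 PM UTC.
Kathmandu is UTC+5:45, so local arrival = 2:29 PM + 5:45 = 8:14 PM on Apr 9.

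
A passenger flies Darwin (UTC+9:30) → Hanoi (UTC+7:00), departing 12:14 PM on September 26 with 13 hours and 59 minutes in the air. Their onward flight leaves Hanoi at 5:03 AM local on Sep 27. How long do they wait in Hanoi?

Convert departure to UTC: 12:14 PM − 9:30 = 2:44 AM UTC on Sep 26.
Add 13 hours 59 minutes flight time → 4:43 PM UTC.
Hanoi is UTC+7:00, so local arrival = 4:43 PM + 7:00 = 11:43 PM on Sep 26.
Layover = 5:03 AM − 11:43 PM (+1 day) = 5 hours 20 minutes.

5 hours 20 minutes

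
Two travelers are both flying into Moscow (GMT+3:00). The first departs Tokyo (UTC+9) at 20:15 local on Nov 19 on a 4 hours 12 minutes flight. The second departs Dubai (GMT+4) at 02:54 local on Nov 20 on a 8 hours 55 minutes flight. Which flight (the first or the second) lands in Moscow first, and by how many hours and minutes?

the first, by 16 hours 22 minutes

Flight 1 in UTC: 20:15 − 9:00 = 11:15 on Nov 19.
+4 hours 12 minutes → arrive 15:27 UTC on Nov 19.
Flight 2 in UTC: 02:54 − 4:00 = 22:54 on Nov 19.
+8 hours 55 minutes → arrive 07:49 UTC on Nov 20.
Flight 1 lands earlier by 16 hours 22 minutes.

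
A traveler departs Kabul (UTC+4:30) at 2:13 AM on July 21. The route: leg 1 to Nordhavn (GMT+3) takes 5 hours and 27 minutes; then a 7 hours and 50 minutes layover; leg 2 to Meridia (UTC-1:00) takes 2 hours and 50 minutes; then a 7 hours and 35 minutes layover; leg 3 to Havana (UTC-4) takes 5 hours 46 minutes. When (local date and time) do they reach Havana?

11:11 PM on July 21

Convert departure to UTC: 2:13 AM − 4:30 = 9:43 PM UTC on Jul 20.
Add 5 hours 27 minutes leg 1 → 3:10 AM UTC (Jul 21).
Add 7 hours 50 minutes layover in Nordhavn → 11:00 AM UTC.
Add 2 hours and 50 minutes leg 2 → 1:50 PM UTC.
Add 7 hours and 35 minutes layover in Meridia → 9:25 PM UTC.
Add 5 hours 46 minutes leg 3 → 3:11 AM UTC (Jul 22).
Havana is UTC−4:00, so local arrival = 3:11 AM − 4:00 = 11:11 PM on Jul 21.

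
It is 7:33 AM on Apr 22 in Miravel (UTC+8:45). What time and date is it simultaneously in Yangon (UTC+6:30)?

5:18 AM on Apr 22

Yangon is 2:15 behind Miravel.
Shift by the zone difference: 7:33 AM − 2:15 = 5:18 AM on Apr 22 in Yangon.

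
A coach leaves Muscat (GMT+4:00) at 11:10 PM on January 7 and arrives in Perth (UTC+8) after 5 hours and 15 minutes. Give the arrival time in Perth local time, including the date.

8:25 AM on January 8

Convert departure to UTC: 11:10 PM − 4:00 = 7:10 PM UTC on Jan 7.
Add 5 hours and 15 minutes travel time → 12:25 AM UTC (Jan 8).
Perth is UTC+8:00, so local arrival = 12:25 AM + 8:00 = 8:25 AM on Jan 8.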